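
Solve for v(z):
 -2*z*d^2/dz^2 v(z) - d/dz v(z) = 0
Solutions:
 v(z) = C1 + C2*sqrt(z)


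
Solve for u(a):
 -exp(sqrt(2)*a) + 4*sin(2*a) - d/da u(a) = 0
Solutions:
 u(a) = C1 - sqrt(2)*exp(sqrt(2)*a)/2 - 2*cos(2*a)


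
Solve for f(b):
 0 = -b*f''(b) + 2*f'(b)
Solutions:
 f(b) = C1 + C2*b^3


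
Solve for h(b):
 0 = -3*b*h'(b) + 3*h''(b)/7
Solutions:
 h(b) = C1 + C2*erfi(sqrt(14)*b/2)


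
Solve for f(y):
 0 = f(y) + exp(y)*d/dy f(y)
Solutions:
 f(y) = C1*exp(exp(-y))


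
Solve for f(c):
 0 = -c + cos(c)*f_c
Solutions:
 f(c) = C1 + Integral(c/cos(c), c)


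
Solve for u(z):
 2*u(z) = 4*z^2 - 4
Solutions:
 u(z) = 2*z^2 - 2


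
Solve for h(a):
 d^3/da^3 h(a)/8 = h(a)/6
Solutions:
 h(a) = C3*exp(6^(2/3)*a/3) + (C1*sin(2^(2/3)*3^(1/6)*a/2) + C2*cos(2^(2/3)*3^(1/6)*a/2))*exp(-6^(2/3)*a/6)


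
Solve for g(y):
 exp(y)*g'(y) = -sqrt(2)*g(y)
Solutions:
 g(y) = C1*exp(sqrt(2)*exp(-y))


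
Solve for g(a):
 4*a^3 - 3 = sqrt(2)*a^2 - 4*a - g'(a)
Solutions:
 g(a) = C1 - a^4 + sqrt(2)*a^3/3 - 2*a^2 + 3*a


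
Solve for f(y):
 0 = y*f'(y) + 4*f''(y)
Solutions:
 f(y) = C1 + C2*erf(sqrt(2)*y/4)


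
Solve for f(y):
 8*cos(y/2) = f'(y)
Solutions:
 f(y) = C1 + 16*sin(y/2)


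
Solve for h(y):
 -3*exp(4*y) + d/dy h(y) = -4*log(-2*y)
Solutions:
 h(y) = C1 - 4*y*log(-y) + 4*y*(1 - log(2)) + 3*exp(4*y)/4


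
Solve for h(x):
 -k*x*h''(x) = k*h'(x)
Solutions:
 h(x) = C1 + C2*log(x)


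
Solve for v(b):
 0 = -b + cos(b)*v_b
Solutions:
 v(b) = C1 + Integral(b/cos(b), b)


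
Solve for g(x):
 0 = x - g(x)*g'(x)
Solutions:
 g(x) = -sqrt(C1 + x^2)
 g(x) = sqrt(C1 + x^2)


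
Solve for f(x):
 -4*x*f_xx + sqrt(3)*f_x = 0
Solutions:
 f(x) = C1 + C2*x^(sqrt(3)/4 + 1)


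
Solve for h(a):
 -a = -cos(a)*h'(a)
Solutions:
 h(a) = C1 + Integral(a/cos(a), a)


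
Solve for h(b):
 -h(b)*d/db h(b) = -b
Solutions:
 h(b) = -sqrt(C1 + b^2)
 h(b) = sqrt(C1 + b^2)


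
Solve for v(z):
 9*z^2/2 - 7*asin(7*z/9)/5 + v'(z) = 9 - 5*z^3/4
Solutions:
 v(z) = C1 - 5*z^4/16 - 3*z^3/2 + 7*z*asin(7*z/9)/5 + 9*z + sqrt(81 - 49*z^2)/5


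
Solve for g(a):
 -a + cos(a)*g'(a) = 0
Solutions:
 g(a) = C1 + Integral(a/cos(a), a)


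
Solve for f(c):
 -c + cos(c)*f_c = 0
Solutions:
 f(c) = C1 + Integral(c/cos(c), c)


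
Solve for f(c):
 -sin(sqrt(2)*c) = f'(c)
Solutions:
 f(c) = C1 + sqrt(2)*cos(sqrt(2)*c)/2


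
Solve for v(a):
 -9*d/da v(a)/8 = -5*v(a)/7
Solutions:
 v(a) = C1*exp(40*a/63)


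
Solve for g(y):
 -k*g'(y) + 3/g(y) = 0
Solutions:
 g(y) = -sqrt(C1 + 6*y/k)
 g(y) = sqrt(C1 + 6*y/k)


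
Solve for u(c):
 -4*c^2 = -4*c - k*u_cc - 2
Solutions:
 u(c) = C1 + C2*c + c^4/(3*k) - 2*c^3/(3*k) - c^2/k


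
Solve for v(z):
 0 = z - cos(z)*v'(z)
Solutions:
 v(z) = C1 + Integral(z/cos(z), z)


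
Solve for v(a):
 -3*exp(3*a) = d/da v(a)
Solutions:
 v(a) = C1 - exp(3*a)


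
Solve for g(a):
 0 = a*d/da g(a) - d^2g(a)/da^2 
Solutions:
 g(a) = C1 + C2*erfi(sqrt(2)*a/2)


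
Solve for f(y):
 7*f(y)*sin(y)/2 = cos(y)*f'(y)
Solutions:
 f(y) = C1/cos(y)^(7/2)


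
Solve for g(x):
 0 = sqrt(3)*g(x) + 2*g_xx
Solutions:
 g(x) = C1*sin(sqrt(2)*3^(1/4)*x/2) + C2*cos(sqrt(2)*3^(1/4)*x/2)


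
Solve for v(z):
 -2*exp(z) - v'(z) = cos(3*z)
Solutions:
 v(z) = C1 - 2*exp(z) - sin(3*z)/3


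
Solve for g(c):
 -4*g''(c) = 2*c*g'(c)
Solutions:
 g(c) = C1 + C2*erf(c/2)


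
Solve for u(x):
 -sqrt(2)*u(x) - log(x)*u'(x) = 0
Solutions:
 u(x) = C1*exp(-sqrt(2)*li(x))


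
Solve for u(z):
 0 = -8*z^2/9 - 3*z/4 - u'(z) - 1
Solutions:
 u(z) = C1 - 8*z^3/27 - 3*z^2/8 - z


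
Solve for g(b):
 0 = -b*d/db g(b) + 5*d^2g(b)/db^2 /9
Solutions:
 g(b) = C1 + C2*erfi(3*sqrt(10)*b/10)


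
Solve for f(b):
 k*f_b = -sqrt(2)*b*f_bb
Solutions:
 f(b) = C1 + b^(-sqrt(2)*re(k)/2 + 1)*(C2*sin(sqrt(2)*log(b)*Abs(im(k))/2) + C3*cos(sqrt(2)*log(b)*im(k)/2))


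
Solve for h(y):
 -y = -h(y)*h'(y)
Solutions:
 h(y) = -sqrt(C1 + y^2)
 h(y) = sqrt(C1 + y^2)


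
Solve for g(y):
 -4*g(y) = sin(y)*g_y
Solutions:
 g(y) = C1*(cos(y)^2 + 2*cos(y) + 1)/(cos(y)^2 - 2*cos(y) + 1)


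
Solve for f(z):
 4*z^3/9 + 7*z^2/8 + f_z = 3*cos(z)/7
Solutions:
 f(z) = C1 - z^4/9 - 7*z^3/24 + 3*sin(z)/7


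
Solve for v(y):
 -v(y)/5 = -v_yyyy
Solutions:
 v(y) = C1*exp(-5^(3/4)*y/5) + C2*exp(5^(3/4)*y/5) + C3*sin(5^(3/4)*y/5) + C4*cos(5^(3/4)*y/5)


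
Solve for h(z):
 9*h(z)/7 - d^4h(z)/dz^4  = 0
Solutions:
 h(z) = C1*exp(-sqrt(3)*7^(3/4)*z/7) + C2*exp(sqrt(3)*7^(3/4)*z/7) + C3*sin(sqrt(3)*7^(3/4)*z/7) + C4*cos(sqrt(3)*7^(3/4)*z/7)


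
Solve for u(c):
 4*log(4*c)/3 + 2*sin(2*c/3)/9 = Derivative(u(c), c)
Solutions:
 u(c) = C1 + 4*c*log(c)/3 - 4*c/3 + 8*c*log(2)/3 - cos(2*c/3)/3


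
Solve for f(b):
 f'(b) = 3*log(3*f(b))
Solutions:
 -Integral(1/(log(_y) + log(3)), (_y, f(b)))/3 = C1 - b


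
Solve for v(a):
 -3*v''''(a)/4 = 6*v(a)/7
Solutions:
 v(a) = (C1*sin(2^(1/4)*7^(3/4)*a/7) + C2*cos(2^(1/4)*7^(3/4)*a/7))*exp(-2^(1/4)*7^(3/4)*a/7) + (C3*sin(2^(1/4)*7^(3/4)*a/7) + C4*cos(2^(1/4)*7^(3/4)*a/7))*exp(2^(1/4)*7^(3/4)*a/7)


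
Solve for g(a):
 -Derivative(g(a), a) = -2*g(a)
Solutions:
 g(a) = C1*exp(2*a)


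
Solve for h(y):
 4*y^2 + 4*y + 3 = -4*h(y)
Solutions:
 h(y) = -y^2 - y - 3/4


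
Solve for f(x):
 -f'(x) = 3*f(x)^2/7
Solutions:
 f(x) = 7/(C1 + 3*x)


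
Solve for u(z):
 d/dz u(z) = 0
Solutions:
 u(z) = C1


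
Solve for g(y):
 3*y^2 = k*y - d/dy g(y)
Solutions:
 g(y) = C1 + k*y^2/2 - y^3


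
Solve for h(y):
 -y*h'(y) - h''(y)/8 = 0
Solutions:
 h(y) = C1 + C2*erf(2*y)


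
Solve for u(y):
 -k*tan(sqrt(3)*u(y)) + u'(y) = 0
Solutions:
 u(y) = sqrt(3)*(pi - asin(C1*exp(sqrt(3)*k*y)))/3
 u(y) = sqrt(3)*asin(C1*exp(sqrt(3)*k*y))/3


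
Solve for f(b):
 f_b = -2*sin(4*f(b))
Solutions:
 f(b) = -acos((-C1 - exp(16*b))/(C1 - exp(16*b)))/4 + pi/2
 f(b) = acos((-C1 - exp(16*b))/(C1 - exp(16*b)))/4


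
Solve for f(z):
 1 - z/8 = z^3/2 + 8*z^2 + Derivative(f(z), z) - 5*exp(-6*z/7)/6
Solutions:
 f(z) = C1 - z^4/8 - 8*z^3/3 - z^2/16 + z - 35*exp(-6*z/7)/36


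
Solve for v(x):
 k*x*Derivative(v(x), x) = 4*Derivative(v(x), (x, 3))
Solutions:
 v(x) = C1 + Integral(C2*airyai(2^(1/3)*k^(1/3)*x/2) + C3*airybi(2^(1/3)*k^(1/3)*x/2), x)


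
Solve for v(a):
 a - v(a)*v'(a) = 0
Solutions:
 v(a) = -sqrt(C1 + a^2)
 v(a) = sqrt(C1 + a^2)


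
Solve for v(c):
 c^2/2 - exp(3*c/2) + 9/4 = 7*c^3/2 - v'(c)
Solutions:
 v(c) = C1 + 7*c^4/8 - c^3/6 - 9*c/4 + 2*exp(3*c/2)/3


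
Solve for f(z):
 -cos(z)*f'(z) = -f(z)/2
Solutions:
 f(z) = C1*(sin(z) + 1)^(1/4)/(sin(z) - 1)^(1/4)


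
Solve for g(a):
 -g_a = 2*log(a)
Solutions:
 g(a) = C1 - 2*a*log(a) + 2*a


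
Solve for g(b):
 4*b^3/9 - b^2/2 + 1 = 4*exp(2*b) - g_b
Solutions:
 g(b) = C1 - b^4/9 + b^3/6 - b + 2*exp(2*b)


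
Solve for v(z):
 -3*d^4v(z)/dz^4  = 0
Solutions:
 v(z) = C1 + C2*z + C3*z^2 + C4*z^3


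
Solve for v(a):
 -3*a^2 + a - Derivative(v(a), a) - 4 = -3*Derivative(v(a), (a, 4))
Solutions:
 v(a) = C1 + C4*exp(3^(2/3)*a/3) - a^3 + a^2/2 - 4*a + (C2*sin(3^(1/6)*a/2) + C3*cos(3^(1/6)*a/2))*exp(-3^(2/3)*a/6)


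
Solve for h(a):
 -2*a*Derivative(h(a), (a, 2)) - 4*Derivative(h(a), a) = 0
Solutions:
 h(a) = C1 + C2/a


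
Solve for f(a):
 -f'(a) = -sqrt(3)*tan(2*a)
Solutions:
 f(a) = C1 - sqrt(3)*log(cos(2*a))/2


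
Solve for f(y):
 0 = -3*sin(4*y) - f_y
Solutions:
 f(y) = C1 + 3*cos(4*y)/4


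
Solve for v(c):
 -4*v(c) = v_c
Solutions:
 v(c) = C1*exp(-4*c)


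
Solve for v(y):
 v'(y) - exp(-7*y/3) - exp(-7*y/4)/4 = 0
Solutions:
 v(y) = C1 - 3*exp(-7*y/3)/7 - exp(-7*y/4)/7


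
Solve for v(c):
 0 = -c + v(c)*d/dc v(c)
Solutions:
 v(c) = -sqrt(C1 + c^2)
 v(c) = sqrt(C1 + c^2)


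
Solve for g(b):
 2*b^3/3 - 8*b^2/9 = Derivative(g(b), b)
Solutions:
 g(b) = C1 + b^4/6 - 8*b^3/27


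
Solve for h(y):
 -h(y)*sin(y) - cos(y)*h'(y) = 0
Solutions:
 h(y) = C1*cos(y)


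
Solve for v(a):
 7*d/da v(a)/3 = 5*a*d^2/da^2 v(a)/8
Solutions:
 v(a) = C1 + C2*a^(71/15)


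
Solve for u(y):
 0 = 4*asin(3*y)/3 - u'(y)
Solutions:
 u(y) = C1 + 4*y*asin(3*y)/3 + 4*sqrt(1 - 9*y^2)/9


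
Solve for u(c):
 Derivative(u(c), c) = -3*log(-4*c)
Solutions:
 u(c) = C1 - 3*c*log(-c) + 3*c*(1 - 2*log(2))


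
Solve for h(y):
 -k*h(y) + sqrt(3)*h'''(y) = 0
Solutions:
 h(y) = C1*exp(3^(5/6)*k^(1/3)*y/3) + C2*exp(k^(1/3)*y*(-3^(5/6) + 3*3^(1/3)*I)/6) + C3*exp(-k^(1/3)*y*(3^(5/6) + 3*3^(1/3)*I)/6)


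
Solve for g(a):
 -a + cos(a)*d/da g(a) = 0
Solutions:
 g(a) = C1 + Integral(a/cos(a), a)


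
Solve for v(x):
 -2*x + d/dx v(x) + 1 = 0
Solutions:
 v(x) = C1 + x^2 - x


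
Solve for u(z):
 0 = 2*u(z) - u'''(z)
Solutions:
 u(z) = C3*exp(2^(1/3)*z) + (C1*sin(2^(1/3)*sqrt(3)*z/2) + C2*cos(2^(1/3)*sqrt(3)*z/2))*exp(-2^(1/3)*z/2)


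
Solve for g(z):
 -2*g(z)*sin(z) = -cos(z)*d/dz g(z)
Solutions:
 g(z) = C1/cos(z)^2


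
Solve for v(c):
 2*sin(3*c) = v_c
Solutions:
 v(c) = C1 - 2*cos(3*c)/3


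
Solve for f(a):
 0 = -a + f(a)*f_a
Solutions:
 f(a) = -sqrt(C1 + a^2)
 f(a) = sqrt(C1 + a^2)


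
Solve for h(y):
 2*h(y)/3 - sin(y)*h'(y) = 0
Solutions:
 h(y) = C1*(cos(y) - 1)^(1/3)/(cos(y) + 1)^(1/3)


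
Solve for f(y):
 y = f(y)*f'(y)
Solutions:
 f(y) = -sqrt(C1 + y^2)
 f(y) = sqrt(C1 + y^2)


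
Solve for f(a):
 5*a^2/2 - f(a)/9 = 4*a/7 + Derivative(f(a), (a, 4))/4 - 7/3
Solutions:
 f(a) = 45*a^2/2 - 36*a/7 + (C1*sin(sqrt(3)*a/3) + C2*cos(sqrt(3)*a/3))*exp(-sqrt(3)*a/3) + (C3*sin(sqrt(3)*a/3) + C4*cos(sqrt(3)*a/3))*exp(sqrt(3)*a/3) + 21


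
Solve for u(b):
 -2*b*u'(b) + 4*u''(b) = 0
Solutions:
 u(b) = C1 + C2*erfi(b/2)


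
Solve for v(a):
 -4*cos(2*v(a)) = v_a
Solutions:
 v(a) = -asin((C1 + exp(16*a))/(C1 - exp(16*a)))/2 + pi/2
 v(a) = asin((C1 + exp(16*a))/(C1 - exp(16*a)))/2


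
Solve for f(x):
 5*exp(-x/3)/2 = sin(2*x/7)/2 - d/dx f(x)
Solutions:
 f(x) = C1 - 7*cos(2*x/7)/4 + 15*exp(-x/3)/2


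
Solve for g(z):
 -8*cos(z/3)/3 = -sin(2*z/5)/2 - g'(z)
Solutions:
 g(z) = C1 + 8*sin(z/3) + 5*cos(2*z/5)/4


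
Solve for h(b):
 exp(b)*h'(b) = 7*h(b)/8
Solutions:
 h(b) = C1*exp(-7*exp(-b)/8)


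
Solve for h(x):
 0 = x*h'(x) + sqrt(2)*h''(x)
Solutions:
 h(x) = C1 + C2*erf(2^(1/4)*x/2)


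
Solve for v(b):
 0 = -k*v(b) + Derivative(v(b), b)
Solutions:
 v(b) = C1*exp(b*k)


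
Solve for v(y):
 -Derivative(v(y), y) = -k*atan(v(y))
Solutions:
 Integral(1/atan(_y), (_y, v(y))) = C1 + k*y


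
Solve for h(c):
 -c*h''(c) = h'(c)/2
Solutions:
 h(c) = C1 + C2*sqrt(c)


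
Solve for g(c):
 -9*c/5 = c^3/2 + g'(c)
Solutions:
 g(c) = C1 - c^4/8 - 9*c^2/10


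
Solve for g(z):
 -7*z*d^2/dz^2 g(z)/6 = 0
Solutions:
 g(z) = C1 + C2*z


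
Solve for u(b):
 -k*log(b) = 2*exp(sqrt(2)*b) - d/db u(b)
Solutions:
 u(b) = C1 + b*k*log(b) - b*k + sqrt(2)*exp(sqrt(2)*b)


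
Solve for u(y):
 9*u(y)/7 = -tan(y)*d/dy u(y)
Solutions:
 u(y) = C1/sin(y)^(9/7)


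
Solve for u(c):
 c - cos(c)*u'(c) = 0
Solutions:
 u(c) = C1 + Integral(c/cos(c), c)


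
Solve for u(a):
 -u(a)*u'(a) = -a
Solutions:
 u(a) = -sqrt(C1 + a^2)
 u(a) = sqrt(C1 + a^2)


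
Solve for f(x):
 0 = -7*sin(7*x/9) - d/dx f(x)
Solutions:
 f(x) = C1 + 9*cos(7*x/9)


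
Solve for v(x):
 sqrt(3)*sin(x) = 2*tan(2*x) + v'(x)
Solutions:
 v(x) = C1 + log(cos(2*x)) - sqrt(3)*cos(x)


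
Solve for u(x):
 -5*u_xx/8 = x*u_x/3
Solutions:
 u(x) = C1 + C2*erf(2*sqrt(15)*x/15)


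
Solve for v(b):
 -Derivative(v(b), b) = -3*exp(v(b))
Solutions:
 v(b) = log(-1/(C1 + 3*b))


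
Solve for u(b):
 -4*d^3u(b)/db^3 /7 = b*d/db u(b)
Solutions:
 u(b) = C1 + Integral(C2*airyai(-14^(1/3)*b/2) + C3*airybi(-14^(1/3)*b/2), b)


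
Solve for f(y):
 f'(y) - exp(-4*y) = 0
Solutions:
 f(y) = C1 - exp(-4*y)/4


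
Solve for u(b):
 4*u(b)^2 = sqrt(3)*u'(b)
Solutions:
 u(b) = -3/(C1 + 4*sqrt(3)*b)


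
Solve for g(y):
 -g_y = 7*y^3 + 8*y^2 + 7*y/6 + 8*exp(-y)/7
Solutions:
 g(y) = C1 - 7*y^4/4 - 8*y^3/3 - 7*y^2/12 + 8*exp(-y)/7


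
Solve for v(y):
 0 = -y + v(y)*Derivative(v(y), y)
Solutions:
 v(y) = -sqrt(C1 + y^2)
 v(y) = sqrt(C1 + y^2)


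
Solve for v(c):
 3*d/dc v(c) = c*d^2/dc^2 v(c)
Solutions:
 v(c) = C1 + C2*c^4


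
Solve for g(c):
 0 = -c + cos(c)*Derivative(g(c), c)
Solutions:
 g(c) = C1 + Integral(c/cos(c), c)


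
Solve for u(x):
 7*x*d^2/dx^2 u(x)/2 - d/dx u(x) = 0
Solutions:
 u(x) = C1 + C2*x^(9/7)


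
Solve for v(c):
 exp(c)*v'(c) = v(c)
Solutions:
 v(c) = C1*exp(-exp(-c))


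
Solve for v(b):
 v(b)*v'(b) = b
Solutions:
 v(b) = -sqrt(C1 + b^2)
 v(b) = sqrt(C1 + b^2)


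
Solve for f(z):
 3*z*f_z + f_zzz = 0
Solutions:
 f(z) = C1 + Integral(C2*airyai(-3^(1/3)*z) + C3*airybi(-3^(1/3)*z), z)


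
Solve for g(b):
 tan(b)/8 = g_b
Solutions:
 g(b) = C1 - log(cos(b))/8


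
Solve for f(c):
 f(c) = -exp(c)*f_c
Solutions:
 f(c) = C1*exp(exp(-c))


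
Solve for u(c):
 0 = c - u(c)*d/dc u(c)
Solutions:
 u(c) = -sqrt(C1 + c^2)
 u(c) = sqrt(C1 + c^2)


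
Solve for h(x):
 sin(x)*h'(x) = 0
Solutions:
 h(x) = C1


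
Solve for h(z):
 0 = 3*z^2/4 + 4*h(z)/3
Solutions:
 h(z) = -9*z^2/16


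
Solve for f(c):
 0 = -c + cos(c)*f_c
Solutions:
 f(c) = C1 + Integral(c/cos(c), c)


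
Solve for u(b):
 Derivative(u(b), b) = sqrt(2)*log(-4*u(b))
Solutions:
 -sqrt(2)*Integral(1/(log(-_y) + 2*log(2)), (_y, u(b)))/2 = C1 - b


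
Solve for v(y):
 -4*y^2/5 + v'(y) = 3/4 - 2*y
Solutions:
 v(y) = C1 + 4*y^3/15 - y^2 + 3*y/4


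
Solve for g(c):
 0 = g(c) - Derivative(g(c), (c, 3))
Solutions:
 g(c) = C3*exp(c) + (C1*sin(sqrt(3)*c/2) + C2*cos(sqrt(3)*c/2))*exp(-c/2)


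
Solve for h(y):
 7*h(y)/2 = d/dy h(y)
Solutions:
 h(y) = C1*exp(7*y/2)


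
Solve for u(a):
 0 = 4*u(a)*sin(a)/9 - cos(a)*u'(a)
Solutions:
 u(a) = C1/cos(a)^(4/9)


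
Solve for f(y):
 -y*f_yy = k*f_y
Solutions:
 f(y) = C1 + y^(1 - re(k))*(C2*sin(log(y)*Abs(im(k))) + C3*cos(log(y)*im(k)))


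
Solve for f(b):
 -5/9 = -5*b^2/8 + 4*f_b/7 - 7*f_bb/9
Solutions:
 f(b) = C1 + C2*exp(36*b/49) + 35*b^3/96 + 1715*b^2/1152 + 63875*b/20736


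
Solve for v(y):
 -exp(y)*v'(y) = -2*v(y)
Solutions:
 v(y) = C1*exp(-2*exp(-y))


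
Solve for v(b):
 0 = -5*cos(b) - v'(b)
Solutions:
 v(b) = C1 - 5*sin(b)


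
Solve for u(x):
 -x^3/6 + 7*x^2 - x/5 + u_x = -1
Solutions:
 u(x) = C1 + x^4/24 - 7*x^3/3 + x^2/10 - x


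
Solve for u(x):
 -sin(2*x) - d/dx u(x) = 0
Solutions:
 u(x) = C1 + cos(2*x)/2


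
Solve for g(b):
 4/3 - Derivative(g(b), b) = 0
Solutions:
 g(b) = C1 + 4*b/3


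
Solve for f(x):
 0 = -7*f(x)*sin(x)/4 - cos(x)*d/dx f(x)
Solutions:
 f(x) = C1*cos(x)^(7/4)


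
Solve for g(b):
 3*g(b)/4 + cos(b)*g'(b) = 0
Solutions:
 g(b) = C1*(sin(b) - 1)^(3/8)/(sin(b) + 1)^(3/8)


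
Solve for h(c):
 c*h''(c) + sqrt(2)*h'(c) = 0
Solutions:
 h(c) = C1 + C2*c^(1 - sqrt(2))


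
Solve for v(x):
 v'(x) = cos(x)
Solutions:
 v(x) = C1 + sin(x)


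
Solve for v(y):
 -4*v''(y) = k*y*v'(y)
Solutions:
 v(y) = Piecewise((-sqrt(2)*sqrt(pi)*C1*erf(sqrt(2)*sqrt(k)*y/4)/sqrt(k) - C2, (k > 0) | (k < 0)), (-C1*y - C2, True))


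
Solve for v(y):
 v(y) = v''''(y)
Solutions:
 v(y) = C1*exp(-y) + C2*exp(y) + C3*sin(y) + C4*cos(y)


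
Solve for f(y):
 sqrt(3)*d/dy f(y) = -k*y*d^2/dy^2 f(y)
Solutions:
 f(y) = C1 + y^(((re(k) - sqrt(3))*re(k) + im(k)^2)/(re(k)^2 + im(k)^2))*(C2*sin(sqrt(3)*log(y)*Abs(im(k))/(re(k)^2 + im(k)^2)) + C3*cos(sqrt(3)*log(y)*im(k)/(re(k)^2 + im(k)^2)))


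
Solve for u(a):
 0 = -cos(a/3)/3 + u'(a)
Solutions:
 u(a) = C1 + sin(a/3)


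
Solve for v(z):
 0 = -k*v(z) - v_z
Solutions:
 v(z) = C1*exp(-k*z)


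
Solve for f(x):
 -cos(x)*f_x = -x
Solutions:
 f(x) = C1 + Integral(x/cos(x), x)


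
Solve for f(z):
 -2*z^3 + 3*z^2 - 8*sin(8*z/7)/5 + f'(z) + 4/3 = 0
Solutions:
 f(z) = C1 + z^4/2 - z^3 - 4*z/3 - 7*cos(8*z/7)/5


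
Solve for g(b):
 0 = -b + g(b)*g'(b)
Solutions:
 g(b) = -sqrt(C1 + b^2)
 g(b) = sqrt(C1 + b^2)


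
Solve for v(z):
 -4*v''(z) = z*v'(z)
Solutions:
 v(z) = C1 + C2*erf(sqrt(2)*z/4)


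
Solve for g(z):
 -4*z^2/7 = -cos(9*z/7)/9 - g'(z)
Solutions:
 g(z) = C1 + 4*z^3/21 - 7*sin(9*z/7)/81


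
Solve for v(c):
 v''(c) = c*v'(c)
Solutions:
 v(c) = C1 + C2*erfi(sqrt(2)*c/2)


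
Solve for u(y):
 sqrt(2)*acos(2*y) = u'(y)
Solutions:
 u(y) = C1 + sqrt(2)*(y*acos(2*y) - sqrt(1 - 4*y^2)/2)


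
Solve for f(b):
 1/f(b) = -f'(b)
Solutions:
 f(b) = -sqrt(C1 - 2*b)
 f(b) = sqrt(C1 - 2*b)


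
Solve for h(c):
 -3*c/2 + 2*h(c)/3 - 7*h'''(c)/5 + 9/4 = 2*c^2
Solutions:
 h(c) = C3*exp(10^(1/3)*21^(2/3)*c/21) + 3*c^2 + 9*c/4 + (C1*sin(10^(1/3)*3^(1/6)*7^(2/3)*c/14) + C2*cos(10^(1/3)*3^(1/6)*7^(2/3)*c/14))*exp(-10^(1/3)*21^(2/3)*c/42) - 27/8


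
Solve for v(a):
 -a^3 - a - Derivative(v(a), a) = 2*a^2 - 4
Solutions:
 v(a) = C1 - a^4/4 - 2*a^3/3 - a^2/2 + 4*a


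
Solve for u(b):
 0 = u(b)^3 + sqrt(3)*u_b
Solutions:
 u(b) = -sqrt(6)*sqrt(-1/(C1 - sqrt(3)*b))/2
 u(b) = sqrt(6)*sqrt(-1/(C1 - sqrt(3)*b))/2


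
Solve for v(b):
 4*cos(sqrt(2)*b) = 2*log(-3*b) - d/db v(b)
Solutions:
 v(b) = C1 + 2*b*log(-b) - 2*b + 2*b*log(3) - 2*sqrt(2)*sin(sqrt(2)*b)


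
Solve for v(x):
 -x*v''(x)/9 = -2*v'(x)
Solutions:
 v(x) = C1 + C2*x^19


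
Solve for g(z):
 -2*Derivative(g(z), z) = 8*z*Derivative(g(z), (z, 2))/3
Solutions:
 g(z) = C1 + C2*z^(1/4)


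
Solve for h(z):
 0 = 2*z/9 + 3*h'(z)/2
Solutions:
 h(z) = C1 - 2*z^2/27


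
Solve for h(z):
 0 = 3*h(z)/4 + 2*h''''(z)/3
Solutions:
 h(z) = (C1*sin(2^(3/4)*sqrt(3)*z/4) + C2*cos(2^(3/4)*sqrt(3)*z/4))*exp(-2^(3/4)*sqrt(3)*z/4) + (C3*sin(2^(3/4)*sqrt(3)*z/4) + C4*cos(2^(3/4)*sqrt(3)*z/4))*exp(2^(3/4)*sqrt(3)*z/4)


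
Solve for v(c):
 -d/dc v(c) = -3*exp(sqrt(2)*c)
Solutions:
 v(c) = C1 + 3*sqrt(2)*exp(sqrt(2)*c)/2


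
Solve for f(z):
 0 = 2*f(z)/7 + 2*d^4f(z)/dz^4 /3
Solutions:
 f(z) = (C1*sin(sqrt(2)*3^(1/4)*7^(3/4)*z/14) + C2*cos(sqrt(2)*3^(1/4)*7^(3/4)*z/14))*exp(-sqrt(2)*3^(1/4)*7^(3/4)*z/14) + (C3*sin(sqrt(2)*3^(1/4)*7^(3/4)*z/14) + C4*cos(sqrt(2)*3^(1/4)*7^(3/4)*z/14))*exp(sqrt(2)*3^(1/4)*7^(3/4)*z/14)


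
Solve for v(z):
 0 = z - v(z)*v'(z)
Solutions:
 v(z) = -sqrt(C1 + z^2)
 v(z) = sqrt(C1 + z^2)


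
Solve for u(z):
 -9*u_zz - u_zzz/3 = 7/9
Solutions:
 u(z) = C1 + C2*z + C3*exp(-27*z) - 7*z^2/162


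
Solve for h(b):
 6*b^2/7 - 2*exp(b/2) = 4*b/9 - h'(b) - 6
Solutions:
 h(b) = C1 - 2*b^3/7 + 2*b^2/9 - 6*b + 4*exp(b/2)


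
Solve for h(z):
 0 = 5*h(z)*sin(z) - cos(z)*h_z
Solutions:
 h(z) = C1/cos(z)^5


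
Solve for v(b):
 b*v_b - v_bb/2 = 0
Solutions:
 v(b) = C1 + C2*erfi(b)


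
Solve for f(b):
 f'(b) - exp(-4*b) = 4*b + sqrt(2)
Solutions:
 f(b) = C1 + 2*b^2 + sqrt(2)*b - exp(-4*b)/4


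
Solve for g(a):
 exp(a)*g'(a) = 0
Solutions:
 g(a) = C1


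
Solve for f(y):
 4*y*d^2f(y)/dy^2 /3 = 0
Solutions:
 f(y) = C1 + C2*y


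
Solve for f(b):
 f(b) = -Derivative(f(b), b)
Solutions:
 f(b) = C1*exp(-b)


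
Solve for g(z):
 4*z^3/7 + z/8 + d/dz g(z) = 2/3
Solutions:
 g(z) = C1 - z^4/7 - z^2/16 + 2*z/3


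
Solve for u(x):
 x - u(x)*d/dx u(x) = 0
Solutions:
 u(x) = -sqrt(C1 + x^2)
 u(x) = sqrt(C1 + x^2)


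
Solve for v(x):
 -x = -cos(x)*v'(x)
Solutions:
 v(x) = C1 + Integral(x/cos(x), x)


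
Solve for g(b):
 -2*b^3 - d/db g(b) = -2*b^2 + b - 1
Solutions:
 g(b) = C1 - b^4/2 + 2*b^3/3 - b^2/2 + b


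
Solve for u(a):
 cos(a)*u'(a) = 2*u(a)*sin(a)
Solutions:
 u(a) = C1/cos(a)^2


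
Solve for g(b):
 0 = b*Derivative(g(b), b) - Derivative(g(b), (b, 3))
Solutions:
 g(b) = C1 + Integral(C2*airyai(b) + C3*airybi(b), b)


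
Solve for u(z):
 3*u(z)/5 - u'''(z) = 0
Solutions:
 u(z) = C3*exp(3^(1/3)*5^(2/3)*z/5) + (C1*sin(3^(5/6)*5^(2/3)*z/10) + C2*cos(3^(5/6)*5^(2/3)*z/10))*exp(-3^(1/3)*5^(2/3)*z/10)


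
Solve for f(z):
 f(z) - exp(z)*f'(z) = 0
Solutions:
 f(z) = C1*exp(-exp(-z))


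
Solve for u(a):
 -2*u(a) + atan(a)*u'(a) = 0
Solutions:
 u(a) = C1*exp(2*Integral(1/atan(a), a))


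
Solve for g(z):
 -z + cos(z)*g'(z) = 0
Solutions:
 g(z) = C1 + Integral(z/cos(z), z)


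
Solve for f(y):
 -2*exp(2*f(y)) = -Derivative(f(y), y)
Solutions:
 f(y) = log(-sqrt(-1/(C1 + 2*y))) - log(2)/2
 f(y) = log(-1/(C1 + 2*y))/2 - log(2)/2


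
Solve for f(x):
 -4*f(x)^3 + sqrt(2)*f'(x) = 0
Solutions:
 f(x) = -sqrt(2)*sqrt(-1/(C1 + 2*sqrt(2)*x))/2
 f(x) = sqrt(2)*sqrt(-1/(C1 + 2*sqrt(2)*x))/2


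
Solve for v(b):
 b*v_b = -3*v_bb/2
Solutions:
 v(b) = C1 + C2*erf(sqrt(3)*b/3)


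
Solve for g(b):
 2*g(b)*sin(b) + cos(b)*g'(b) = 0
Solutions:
 g(b) = C1*cos(b)^2


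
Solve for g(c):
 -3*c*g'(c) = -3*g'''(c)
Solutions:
 g(c) = C1 + Integral(C2*airyai(c) + C3*airybi(c), c)


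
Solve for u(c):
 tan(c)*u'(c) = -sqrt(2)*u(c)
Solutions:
 u(c) = C1/sin(c)^(sqrt(2))


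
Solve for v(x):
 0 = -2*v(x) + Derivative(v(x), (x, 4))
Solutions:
 v(x) = C1*exp(-2^(1/4)*x) + C2*exp(2^(1/4)*x) + C3*sin(2^(1/4)*x) + C4*cos(2^(1/4)*x)


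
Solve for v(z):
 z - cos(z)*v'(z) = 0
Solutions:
 v(z) = C1 + Integral(z/cos(z), z)


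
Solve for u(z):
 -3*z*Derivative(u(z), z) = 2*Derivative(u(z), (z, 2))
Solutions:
 u(z) = C1 + C2*erf(sqrt(3)*z/2)


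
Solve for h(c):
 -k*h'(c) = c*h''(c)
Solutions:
 h(c) = C1 + c^(1 - re(k))*(C2*sin(log(c)*Abs(im(k))) + C3*cos(log(c)*im(k)))


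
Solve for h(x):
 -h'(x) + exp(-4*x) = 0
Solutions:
 h(x) = C1 - exp(-4*x)/4


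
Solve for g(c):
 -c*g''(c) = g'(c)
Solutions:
 g(c) = C1 + C2*log(c)


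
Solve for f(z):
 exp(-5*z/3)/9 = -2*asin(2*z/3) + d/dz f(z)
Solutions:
 f(z) = C1 + 2*z*asin(2*z/3) + sqrt(9 - 4*z^2) - exp(-5*z/3)/15


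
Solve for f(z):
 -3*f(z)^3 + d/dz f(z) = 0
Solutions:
 f(z) = -sqrt(2)*sqrt(-1/(C1 + 3*z))/2
 f(z) = sqrt(2)*sqrt(-1/(C1 + 3*z))/2


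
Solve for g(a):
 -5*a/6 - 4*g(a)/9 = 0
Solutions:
 g(a) = -15*a/8


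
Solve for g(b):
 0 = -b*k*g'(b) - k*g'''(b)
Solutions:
 g(b) = C1 + Integral(C2*airyai(-b) + C3*airybi(-b), b)


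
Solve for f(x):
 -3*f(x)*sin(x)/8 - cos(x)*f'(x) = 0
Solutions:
 f(x) = C1*cos(x)^(3/8)


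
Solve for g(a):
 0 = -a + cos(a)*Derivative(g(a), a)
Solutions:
 g(a) = C1 + Integral(a/cos(a), a)


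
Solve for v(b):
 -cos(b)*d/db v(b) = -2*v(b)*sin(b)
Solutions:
 v(b) = C1/cos(b)^2


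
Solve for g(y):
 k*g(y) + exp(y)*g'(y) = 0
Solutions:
 g(y) = C1*exp(k*exp(-y))


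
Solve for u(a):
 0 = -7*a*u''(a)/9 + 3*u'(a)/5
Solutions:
 u(a) = C1 + C2*a^(62/35)


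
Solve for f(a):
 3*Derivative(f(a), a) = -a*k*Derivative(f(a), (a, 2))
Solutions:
 f(a) = C1 + a^(((re(k) - 3)*re(k) + im(k)^2)/(re(k)^2 + im(k)^2))*(C2*sin(3*log(a)*Abs(im(k))/(re(k)^2 + im(k)^2)) + C3*cos(3*log(a)*im(k)/(re(k)^2 + im(k)^2)))


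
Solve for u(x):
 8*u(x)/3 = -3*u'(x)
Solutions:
 u(x) = C1*exp(-8*x/9)


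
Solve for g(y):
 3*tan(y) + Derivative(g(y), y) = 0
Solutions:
 g(y) = C1 + 3*log(cos(y))


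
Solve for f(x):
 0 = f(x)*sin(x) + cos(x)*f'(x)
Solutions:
 f(x) = C1*cos(x)


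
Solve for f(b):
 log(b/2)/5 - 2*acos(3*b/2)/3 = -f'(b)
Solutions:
 f(b) = C1 - b*log(b)/5 + 2*b*acos(3*b/2)/3 + b*log(2)/5 + b/5 - 2*sqrt(4 - 9*b^2)/9


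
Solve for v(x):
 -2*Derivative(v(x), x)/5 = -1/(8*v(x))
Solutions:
 v(x) = -sqrt(C1 + 10*x)/4
 v(x) = sqrt(C1 + 10*x)/4


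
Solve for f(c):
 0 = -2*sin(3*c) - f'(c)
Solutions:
 f(c) = C1 + 2*cos(3*c)/3


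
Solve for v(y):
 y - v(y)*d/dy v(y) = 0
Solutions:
 v(y) = -sqrt(C1 + y^2)
 v(y) = sqrt(C1 + y^2)


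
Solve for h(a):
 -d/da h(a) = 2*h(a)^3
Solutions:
 h(a) = -sqrt(2)*sqrt(-1/(C1 - 2*a))/2
 h(a) = sqrt(2)*sqrt(-1/(C1 - 2*a))/2


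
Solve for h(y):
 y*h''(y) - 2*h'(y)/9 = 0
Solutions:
 h(y) = C1 + C2*y^(11/9)


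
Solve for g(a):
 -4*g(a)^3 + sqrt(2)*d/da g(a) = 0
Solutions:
 g(a) = -sqrt(2)*sqrt(-1/(C1 + 2*sqrt(2)*a))/2
 g(a) = sqrt(2)*sqrt(-1/(C1 + 2*sqrt(2)*a))/2


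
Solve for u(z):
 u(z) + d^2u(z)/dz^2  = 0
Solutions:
 u(z) = C1*sin(z) + C2*cos(z)


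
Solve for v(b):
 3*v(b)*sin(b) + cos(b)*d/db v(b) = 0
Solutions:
 v(b) = C1*cos(b)^3


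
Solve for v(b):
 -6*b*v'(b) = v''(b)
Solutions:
 v(b) = C1 + C2*erf(sqrt(3)*b)


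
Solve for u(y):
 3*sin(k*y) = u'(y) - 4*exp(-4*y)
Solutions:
 u(y) = C1 - exp(-4*y) - 3*cos(k*y)/k


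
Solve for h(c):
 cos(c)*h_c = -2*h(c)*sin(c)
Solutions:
 h(c) = C1*cos(c)^2


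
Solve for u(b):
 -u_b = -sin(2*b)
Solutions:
 u(b) = C1 - cos(2*b)/2


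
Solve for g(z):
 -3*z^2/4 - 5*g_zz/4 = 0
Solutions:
 g(z) = C1 + C2*z - z^4/20


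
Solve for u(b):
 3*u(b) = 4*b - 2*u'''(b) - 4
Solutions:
 u(b) = C3*exp(-2^(2/3)*3^(1/3)*b/2) + 4*b/3 + (C1*sin(2^(2/3)*3^(5/6)*b/4) + C2*cos(2^(2/3)*3^(5/6)*b/4))*exp(2^(2/3)*3^(1/3)*b/4) - 4/3


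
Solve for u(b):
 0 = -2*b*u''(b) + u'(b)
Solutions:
 u(b) = C1 + C2*b^(3/2)


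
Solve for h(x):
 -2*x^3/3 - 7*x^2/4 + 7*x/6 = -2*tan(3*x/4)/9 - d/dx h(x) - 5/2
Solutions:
 h(x) = C1 + x^4/6 + 7*x^3/12 - 7*x^2/12 - 5*x/2 + 8*log(cos(3*x/4))/27


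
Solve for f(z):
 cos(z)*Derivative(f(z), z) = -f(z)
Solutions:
 f(z) = C1*sqrt(sin(z) - 1)/sqrt(sin(z) + 1)


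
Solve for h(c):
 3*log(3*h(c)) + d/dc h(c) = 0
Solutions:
 Integral(1/(log(_y) + log(3)), (_y, h(c)))/3 = C1 - c


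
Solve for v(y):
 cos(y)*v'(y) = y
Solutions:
 v(y) = C1 + Integral(y/cos(y), y)


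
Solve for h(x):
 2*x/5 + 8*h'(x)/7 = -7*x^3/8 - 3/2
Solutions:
 h(x) = C1 - 49*x^4/256 - 7*x^2/40 - 21*x/16


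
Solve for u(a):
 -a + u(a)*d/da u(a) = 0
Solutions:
 u(a) = -sqrt(C1 + a^2)
 u(a) = sqrt(C1 + a^2)


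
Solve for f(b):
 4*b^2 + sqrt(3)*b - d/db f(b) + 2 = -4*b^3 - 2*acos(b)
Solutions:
 f(b) = C1 + b^4 + 4*b^3/3 + sqrt(3)*b^2/2 + 2*b*acos(b) + 2*b - 2*sqrt(1 - b^2)


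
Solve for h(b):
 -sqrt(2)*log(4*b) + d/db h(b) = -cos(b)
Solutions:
 h(b) = C1 + sqrt(2)*b*(log(b) - 1) + 2*sqrt(2)*b*log(2) - sin(b)


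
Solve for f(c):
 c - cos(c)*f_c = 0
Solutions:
 f(c) = C1 + Integral(c/cos(c), c)


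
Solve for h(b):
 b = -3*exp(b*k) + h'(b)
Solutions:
 h(b) = C1 + b^2/2 + 3*exp(b*k)/k


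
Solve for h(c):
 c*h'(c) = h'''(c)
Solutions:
 h(c) = C1 + Integral(C2*airyai(c) + C3*airybi(c), c)


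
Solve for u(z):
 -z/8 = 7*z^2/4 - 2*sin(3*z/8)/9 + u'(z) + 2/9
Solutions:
 u(z) = C1 - 7*z^3/12 - z^2/16 - 2*z/9 - 16*cos(3*z/8)/27


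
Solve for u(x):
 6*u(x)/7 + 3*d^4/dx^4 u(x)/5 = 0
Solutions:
 u(x) = (C1*sin(14^(3/4)*5^(1/4)*x/14) + C2*cos(14^(3/4)*5^(1/4)*x/14))*exp(-14^(3/4)*5^(1/4)*x/14) + (C3*sin(14^(3/4)*5^(1/4)*x/14) + C4*cos(14^(3/4)*5^(1/4)*x/14))*exp(14^(3/4)*5^(1/4)*x/14)


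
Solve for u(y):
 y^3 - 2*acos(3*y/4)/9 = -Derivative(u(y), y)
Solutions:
 u(y) = C1 - y^4/4 + 2*y*acos(3*y/4)/9 - 2*sqrt(16 - 9*y^2)/27


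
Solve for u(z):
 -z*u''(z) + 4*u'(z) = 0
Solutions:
 u(z) = C1 + C2*z^5


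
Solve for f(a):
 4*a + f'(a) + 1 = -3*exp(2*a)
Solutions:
 f(a) = C1 - 2*a^2 - a - 3*exp(2*a)/2


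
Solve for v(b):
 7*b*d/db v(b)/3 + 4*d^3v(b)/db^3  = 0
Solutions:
 v(b) = C1 + Integral(C2*airyai(-126^(1/3)*b/6) + C3*airybi(-126^(1/3)*b/6), b)


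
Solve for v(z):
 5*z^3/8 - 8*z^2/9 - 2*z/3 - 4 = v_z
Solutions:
 v(z) = C1 + 5*z^4/32 - 8*z^3/27 - z^2/3 - 4*z


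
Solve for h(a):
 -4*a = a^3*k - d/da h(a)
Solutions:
 h(a) = C1 + a^4*k/4 + 2*a^2


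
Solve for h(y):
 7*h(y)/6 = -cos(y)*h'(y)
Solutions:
 h(y) = C1*(sin(y) - 1)^(7/12)/(sin(y) + 1)^(7/12)


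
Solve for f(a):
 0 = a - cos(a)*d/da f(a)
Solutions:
 f(a) = C1 + Integral(a/cos(a), a)


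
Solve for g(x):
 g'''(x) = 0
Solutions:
 g(x) = C1 + C2*x + C3*x^2


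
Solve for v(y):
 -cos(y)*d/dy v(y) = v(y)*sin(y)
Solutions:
 v(y) = C1*cos(y)


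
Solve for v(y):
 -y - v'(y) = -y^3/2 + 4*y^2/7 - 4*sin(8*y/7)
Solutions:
 v(y) = C1 + y^4/8 - 4*y^3/21 - y^2/2 - 7*cos(8*y/7)/2


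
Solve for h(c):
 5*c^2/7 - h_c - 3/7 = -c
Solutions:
 h(c) = C1 + 5*c^3/21 + c^2/2 - 3*c/7


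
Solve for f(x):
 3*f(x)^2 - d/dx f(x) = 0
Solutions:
 f(x) = -1/(C1 + 3*x)


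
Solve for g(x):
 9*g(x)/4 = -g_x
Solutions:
 g(x) = C1*exp(-9*x/4)


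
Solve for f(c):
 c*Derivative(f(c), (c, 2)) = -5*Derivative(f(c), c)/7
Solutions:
 f(c) = C1 + C2*c^(2/7)


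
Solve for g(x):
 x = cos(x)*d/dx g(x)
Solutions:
 g(x) = C1 + Integral(x/cos(x), x)


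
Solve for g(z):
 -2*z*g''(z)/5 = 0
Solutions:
 g(z) = C1 + C2*z


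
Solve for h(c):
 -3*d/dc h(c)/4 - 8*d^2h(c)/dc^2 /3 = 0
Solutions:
 h(c) = C1 + C2*exp(-9*c/32)


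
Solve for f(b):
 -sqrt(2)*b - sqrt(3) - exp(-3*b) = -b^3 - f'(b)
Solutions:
 f(b) = C1 - b^4/4 + sqrt(2)*b^2/2 + sqrt(3)*b - exp(-3*b)/3


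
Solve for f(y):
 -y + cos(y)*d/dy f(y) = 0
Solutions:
 f(y) = C1 + Integral(y/cos(y), y)


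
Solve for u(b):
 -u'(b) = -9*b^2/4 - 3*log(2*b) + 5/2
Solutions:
 u(b) = C1 + 3*b^3/4 + 3*b*log(b) - 11*b/2 + 3*b*log(2)


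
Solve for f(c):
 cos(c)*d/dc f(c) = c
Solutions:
 f(c) = C1 + Integral(c/cos(c), c)


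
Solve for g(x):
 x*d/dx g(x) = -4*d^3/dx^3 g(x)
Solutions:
 g(x) = C1 + Integral(C2*airyai(-2^(1/3)*x/2) + C3*airybi(-2^(1/3)*x/2), x)


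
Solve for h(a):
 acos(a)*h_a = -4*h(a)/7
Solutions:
 h(a) = C1*exp(-4*Integral(1/acos(a), a)/7)


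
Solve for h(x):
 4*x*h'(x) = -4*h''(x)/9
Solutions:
 h(x) = C1 + C2*erf(3*sqrt(2)*x/2)


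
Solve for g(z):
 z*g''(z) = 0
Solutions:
 g(z) = C1 + C2*z


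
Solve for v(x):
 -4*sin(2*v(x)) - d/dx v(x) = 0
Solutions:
 v(x) = pi - acos((-C1 - exp(16*x))/(C1 - exp(16*x)))/2
 v(x) = acos((-C1 - exp(16*x))/(C1 - exp(16*x)))/2


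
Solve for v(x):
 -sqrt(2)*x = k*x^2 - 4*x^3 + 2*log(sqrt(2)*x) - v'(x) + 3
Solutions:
 v(x) = C1 + k*x^3/3 - x^4 + sqrt(2)*x^2/2 + 2*x*log(x) + x*log(2) + x


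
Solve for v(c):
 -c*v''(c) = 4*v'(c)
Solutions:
 v(c) = C1 + C2/c^3


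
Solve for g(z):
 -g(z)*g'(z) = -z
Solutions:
 g(z) = -sqrt(C1 + z^2)
 g(z) = sqrt(C1 + z^2)


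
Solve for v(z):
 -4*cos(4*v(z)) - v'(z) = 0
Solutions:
 v(z) = -asin((C1 + exp(32*z))/(C1 - exp(32*z)))/4 + pi/4
 v(z) = asin((C1 + exp(32*z))/(C1 - exp(32*z)))/4


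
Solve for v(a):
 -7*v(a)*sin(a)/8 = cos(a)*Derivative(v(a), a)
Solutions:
 v(a) = C1*cos(a)^(7/8)


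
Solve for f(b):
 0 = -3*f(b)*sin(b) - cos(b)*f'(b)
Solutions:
 f(b) = C1*cos(b)^3


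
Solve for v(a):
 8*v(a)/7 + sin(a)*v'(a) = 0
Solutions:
 v(a) = C1*(cos(a) + 1)^(4/7)/(cos(a) - 1)^(4/7)


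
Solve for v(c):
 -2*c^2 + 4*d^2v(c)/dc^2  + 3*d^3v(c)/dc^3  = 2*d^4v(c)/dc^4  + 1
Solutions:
 v(c) = C1 + C2*c + C3*exp(c*(3 - sqrt(41))/4) + C4*exp(c*(3 + sqrt(41))/4) + c^4/24 - c^3/8 + 21*c^2/32


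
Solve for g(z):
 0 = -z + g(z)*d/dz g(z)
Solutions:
 g(z) = -sqrt(C1 + z^2)
 g(z) = sqrt(C1 + z^2)


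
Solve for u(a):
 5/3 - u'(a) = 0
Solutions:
 u(a) = C1 + 5*a/3


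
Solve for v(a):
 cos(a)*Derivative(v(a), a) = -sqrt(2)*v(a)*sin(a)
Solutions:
 v(a) = C1*cos(a)^(sqrt(2))


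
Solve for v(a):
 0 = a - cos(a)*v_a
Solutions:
 v(a) = C1 + Integral(a/cos(a), a)


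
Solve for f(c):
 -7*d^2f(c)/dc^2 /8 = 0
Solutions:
 f(c) = C1 + C2*c


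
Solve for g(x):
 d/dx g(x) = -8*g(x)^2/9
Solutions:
 g(x) = 9/(C1 + 8*x)


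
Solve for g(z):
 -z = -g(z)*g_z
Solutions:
 g(z) = -sqrt(C1 + z^2)
 g(z) = sqrt(C1 + z^2)


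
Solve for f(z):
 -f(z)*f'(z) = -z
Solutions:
 f(z) = -sqrt(C1 + z^2)
 f(z) = sqrt(C1 + z^2)


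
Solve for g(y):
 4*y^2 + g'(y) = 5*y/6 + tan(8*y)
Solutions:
 g(y) = C1 - 4*y^3/3 + 5*y^2/12 - log(cos(8*y))/8


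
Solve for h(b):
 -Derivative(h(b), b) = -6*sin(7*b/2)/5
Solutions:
 h(b) = C1 - 12*cos(7*b/2)/35


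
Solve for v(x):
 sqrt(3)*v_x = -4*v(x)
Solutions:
 v(x) = C1*exp(-4*sqrt(3)*x/3)


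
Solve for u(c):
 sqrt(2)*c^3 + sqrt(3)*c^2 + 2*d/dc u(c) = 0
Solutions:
 u(c) = C1 - sqrt(2)*c^4/8 - sqrt(3)*c^3/6


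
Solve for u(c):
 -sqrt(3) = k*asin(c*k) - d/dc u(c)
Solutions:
 u(c) = C1 + sqrt(3)*c + k*Piecewise((c*asin(c*k) + sqrt(-c^2*k^2 + 1)/k, Ne(k, 0)), (0, True))


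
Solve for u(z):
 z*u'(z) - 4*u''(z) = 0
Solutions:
 u(z) = C1 + C2*erfi(sqrt(2)*z/4)


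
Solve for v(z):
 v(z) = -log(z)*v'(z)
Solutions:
 v(z) = C1*exp(-li(z))


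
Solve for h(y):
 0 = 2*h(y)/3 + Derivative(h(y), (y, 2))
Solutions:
 h(y) = C1*sin(sqrt(6)*y/3) + C2*cos(sqrt(6)*y/3)


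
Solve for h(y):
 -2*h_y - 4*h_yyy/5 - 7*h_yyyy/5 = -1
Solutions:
 h(y) = C1 + C2*exp(y*(-8 + 16/(21*sqrt(101145) + 6679)^(1/3) + (21*sqrt(101145) + 6679)^(1/3))/42)*sin(sqrt(3)*y*(-(21*sqrt(101145) + 6679)^(1/3) + 16/(21*sqrt(101145) + 6679)^(1/3))/42) + C3*exp(y*(-8 + 16/(21*sqrt(101145) + 6679)^(1/3) + (21*sqrt(101145) + 6679)^(1/3))/42)*cos(sqrt(3)*y*(-(21*sqrt(101145) + 6679)^(1/3) + 16/(21*sqrt(101145) + 6679)^(1/3))/42) + C4*exp(-y*(16/(21*sqrt(101145) + 6679)^(1/3) + 4 + (21*sqrt(101145) + 6679)^(1/3))/21) + y/2


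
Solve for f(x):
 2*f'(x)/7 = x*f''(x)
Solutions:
 f(x) = C1 + C2*x^(9/7)


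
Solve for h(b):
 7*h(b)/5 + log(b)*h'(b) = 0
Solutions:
 h(b) = C1*exp(-7*li(b)/5)


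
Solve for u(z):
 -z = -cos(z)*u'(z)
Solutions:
 u(z) = C1 + Integral(z/cos(z), z)


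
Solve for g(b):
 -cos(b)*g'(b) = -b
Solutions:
 g(b) = C1 + Integral(b/cos(b), b)


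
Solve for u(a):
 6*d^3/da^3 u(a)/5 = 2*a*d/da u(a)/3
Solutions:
 u(a) = C1 + Integral(C2*airyai(15^(1/3)*a/3) + C3*airybi(15^(1/3)*a/3), a)


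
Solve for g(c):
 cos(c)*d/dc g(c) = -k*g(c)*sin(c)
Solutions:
 g(c) = C1*exp(k*log(cos(c)))


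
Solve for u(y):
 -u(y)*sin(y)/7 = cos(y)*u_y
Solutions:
 u(y) = C1*cos(y)^(1/7)


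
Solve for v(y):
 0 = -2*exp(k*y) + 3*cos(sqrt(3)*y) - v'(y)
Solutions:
 v(y) = C1 + sqrt(3)*sin(sqrt(3)*y) - 2*exp(k*y)/k


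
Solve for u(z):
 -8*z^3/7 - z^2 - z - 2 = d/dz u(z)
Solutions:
 u(z) = C1 - 2*z^4/7 - z^3/3 - z^2/2 - 2*z


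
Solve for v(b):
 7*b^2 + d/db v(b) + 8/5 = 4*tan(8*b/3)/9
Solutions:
 v(b) = C1 - 7*b^3/3 - 8*b/5 - log(cos(8*b/3))/6


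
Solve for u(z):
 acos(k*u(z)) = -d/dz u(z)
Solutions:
 Integral(1/acos(_y*k), (_y, u(z))) = C1 - z


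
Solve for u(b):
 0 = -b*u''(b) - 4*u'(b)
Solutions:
 u(b) = C1 + C2/b^3


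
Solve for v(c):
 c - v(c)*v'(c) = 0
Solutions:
 v(c) = -sqrt(C1 + c^2)
 v(c) = sqrt(C1 + c^2)


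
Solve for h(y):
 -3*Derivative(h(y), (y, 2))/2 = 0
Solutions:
 h(y) = C1 + C2*y


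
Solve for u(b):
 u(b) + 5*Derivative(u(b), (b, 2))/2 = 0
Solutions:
 u(b) = C1*sin(sqrt(10)*b/5) + C2*cos(sqrt(10)*b/5)


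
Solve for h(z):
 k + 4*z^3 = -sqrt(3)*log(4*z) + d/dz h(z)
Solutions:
 h(z) = C1 + k*z + z^4 + sqrt(3)*z*log(z) - sqrt(3)*z + 2*sqrt(3)*z*log(2)


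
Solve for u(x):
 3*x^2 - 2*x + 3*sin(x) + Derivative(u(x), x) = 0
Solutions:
 u(x) = C1 - x^3 + x^2 + 3*cos(x)


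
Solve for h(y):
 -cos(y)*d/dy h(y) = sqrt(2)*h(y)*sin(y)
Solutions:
 h(y) = C1*cos(y)^(sqrt(2))


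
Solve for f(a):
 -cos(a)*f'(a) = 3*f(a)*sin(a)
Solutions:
 f(a) = C1*cos(a)^3


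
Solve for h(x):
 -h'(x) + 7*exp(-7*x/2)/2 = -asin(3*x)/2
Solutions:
 h(x) = C1 + x*asin(3*x)/2 + sqrt(1 - 9*x^2)/6 - exp(-7*x/2)


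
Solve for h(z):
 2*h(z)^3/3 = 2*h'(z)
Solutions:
 h(z) = -sqrt(6)*sqrt(-1/(C1 + z))/2
 h(z) = sqrt(6)*sqrt(-1/(C1 + z))/2


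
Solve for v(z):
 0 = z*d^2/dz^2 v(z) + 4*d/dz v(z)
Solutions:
 v(z) = C1 + C2/z^3


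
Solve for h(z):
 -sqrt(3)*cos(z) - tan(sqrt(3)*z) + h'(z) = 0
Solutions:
 h(z) = C1 - sqrt(3)*log(cos(sqrt(3)*z))/3 + sqrt(3)*sin(z)


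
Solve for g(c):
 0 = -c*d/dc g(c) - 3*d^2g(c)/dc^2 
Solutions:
 g(c) = C1 + C2*erf(sqrt(6)*c/6)


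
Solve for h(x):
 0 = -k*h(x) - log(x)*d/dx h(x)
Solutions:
 h(x) = C1*exp(-k*li(x))


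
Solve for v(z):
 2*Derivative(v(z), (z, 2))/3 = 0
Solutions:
 v(z) = C1 + C2*z


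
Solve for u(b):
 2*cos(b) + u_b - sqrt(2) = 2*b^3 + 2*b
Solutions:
 u(b) = C1 + b^4/2 + b^2 + sqrt(2)*b - 2*sin(b)


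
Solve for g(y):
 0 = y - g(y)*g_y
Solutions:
 g(y) = -sqrt(C1 + y^2)
 g(y) = sqrt(C1 + y^2)


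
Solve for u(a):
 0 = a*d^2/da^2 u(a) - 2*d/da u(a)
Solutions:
 u(a) = C1 + C2*a^3


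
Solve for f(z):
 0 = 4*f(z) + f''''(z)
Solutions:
 f(z) = (C1*sin(z) + C2*cos(z))*exp(-z) + (C3*sin(z) + C4*cos(z))*exp(z)


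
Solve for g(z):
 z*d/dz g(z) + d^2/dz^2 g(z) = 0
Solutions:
 g(z) = C1 + C2*erf(sqrt(2)*z/2)


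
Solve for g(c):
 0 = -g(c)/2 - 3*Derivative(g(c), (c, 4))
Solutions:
 g(c) = (C1*sin(2^(1/4)*3^(3/4)*c/6) + C2*cos(2^(1/4)*3^(3/4)*c/6))*exp(-2^(1/4)*3^(3/4)*c/6) + (C3*sin(2^(1/4)*3^(3/4)*c/6) + C4*cos(2^(1/4)*3^(3/4)*c/6))*exp(2^(1/4)*3^(3/4)*c/6)


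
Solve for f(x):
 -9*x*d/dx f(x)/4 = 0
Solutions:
 f(x) = C1


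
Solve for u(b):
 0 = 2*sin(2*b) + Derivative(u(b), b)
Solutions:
 u(b) = C1 + cos(2*b)


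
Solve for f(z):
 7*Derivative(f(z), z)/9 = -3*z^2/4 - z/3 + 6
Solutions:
 f(z) = C1 - 9*z^3/28 - 3*z^2/14 + 54*z/7


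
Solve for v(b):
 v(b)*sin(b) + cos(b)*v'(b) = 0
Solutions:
 v(b) = C1*cos(b)


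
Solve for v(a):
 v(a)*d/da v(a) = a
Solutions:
 v(a) = -sqrt(C1 + a^2)
 v(a) = sqrt(C1 + a^2)


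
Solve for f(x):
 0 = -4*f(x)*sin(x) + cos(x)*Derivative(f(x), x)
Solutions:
 f(x) = C1/cos(x)^4


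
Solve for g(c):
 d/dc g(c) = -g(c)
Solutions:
 g(c) = C1*exp(-c)


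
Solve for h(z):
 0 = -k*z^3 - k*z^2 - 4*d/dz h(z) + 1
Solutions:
 h(z) = C1 - k*z^4/16 - k*z^3/12 + z/4


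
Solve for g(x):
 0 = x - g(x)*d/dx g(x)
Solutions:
 g(x) = -sqrt(C1 + x^2)
 g(x) = sqrt(C1 + x^2)


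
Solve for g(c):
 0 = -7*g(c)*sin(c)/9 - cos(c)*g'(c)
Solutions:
 g(c) = C1*cos(c)^(7/9)


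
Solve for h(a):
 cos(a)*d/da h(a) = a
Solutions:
 h(a) = C1 + Integral(a/cos(a), a)


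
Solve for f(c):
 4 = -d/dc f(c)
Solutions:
 f(c) = C1 - 4*c


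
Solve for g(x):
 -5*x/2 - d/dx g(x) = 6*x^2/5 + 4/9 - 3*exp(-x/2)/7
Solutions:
 g(x) = C1 - 2*x^3/5 - 5*x^2/4 - 4*x/9 - 6*exp(-x/2)/7


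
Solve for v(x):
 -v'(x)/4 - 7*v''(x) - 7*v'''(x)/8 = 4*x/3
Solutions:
 v(x) = C1 + C2*exp(x*(-4 + sqrt(770)/7)) + C3*exp(-x*(sqrt(770)/7 + 4)) - 8*x^2/3 + 448*x/3


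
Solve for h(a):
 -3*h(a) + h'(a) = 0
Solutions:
 h(a) = C1*exp(3*a)


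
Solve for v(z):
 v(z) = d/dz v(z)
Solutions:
 v(z) = C1*exp(z)


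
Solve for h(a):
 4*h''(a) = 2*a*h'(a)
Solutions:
 h(a) = C1 + C2*erfi(a/2)


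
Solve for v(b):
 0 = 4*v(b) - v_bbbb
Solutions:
 v(b) = C1*exp(-sqrt(2)*b) + C2*exp(sqrt(2)*b) + C3*sin(sqrt(2)*b) + C4*cos(sqrt(2)*b)


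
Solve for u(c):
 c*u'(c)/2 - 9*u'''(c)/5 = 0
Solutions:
 u(c) = C1 + Integral(C2*airyai(60^(1/3)*c/6) + C3*airybi(60^(1/3)*c/6), c)
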